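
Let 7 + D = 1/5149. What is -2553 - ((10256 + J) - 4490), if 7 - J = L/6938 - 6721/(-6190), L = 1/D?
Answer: -6442932765078017/773933830620 ≈ -8324.9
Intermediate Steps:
D = -36042/5149 (D = -7 + 1/5149 = -36042/5149 ≈ -6.9998)
L = -5149/36042 (L = 1/(-36042/5149) = -5149/36042 ≈ -0.14286)
J = 4577228150237/773933830620 (J = 7 - (-5149/36042/6938 - 6721/(-6190)) = 7 - (-5149/36042*1/6938 - 6721*(-1/6190)) = 7 - (-5149/250059396 + 6721/6190) = 7 - 1*840308664103/773933830620 = 7 - 840308664103/773933830620 = 4577228150237/773933830620 ≈ 5.9142)
-2553 - ((10256 + J) - 4490) = -2553 - ((10256 + 4577228150237/773933830620) - 4490) = -2553 - (7942042594988957/773933830620 - 4490) = -2553 - 1*4467079695505157/773933830620 = -2553 - 4467079695505157/773933830620 = -6442932765078017/773933830620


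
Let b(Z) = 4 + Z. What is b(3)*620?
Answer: 4340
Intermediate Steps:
b(3)*620 = (4 + 3)*620 = 7*620 = 4340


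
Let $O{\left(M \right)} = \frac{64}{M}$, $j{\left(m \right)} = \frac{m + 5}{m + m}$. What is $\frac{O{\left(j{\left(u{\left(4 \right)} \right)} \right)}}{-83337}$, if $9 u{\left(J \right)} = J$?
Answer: $- \frac{512}{4083513} \approx -0.00012538$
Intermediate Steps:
$u{\left(J \right)} = \frac{J}{9}$
$j{\left(m \right)} = \frac{5 + m}{2 m}$
$\frac{O{\left(j{\left(u{\left(4 \right)} \right)} \right)}}{-83337} = \frac{64 \frac{1}{\frac{1}{2} \frac{1}{\frac{1}{9} \cdot 4} \left(5 + \frac{1}{9} \cdot 4\right)}}{-83337} = \frac{64}{\frac{1}{2} \frac{1}{\frac{4}{9}} \left(5 + \frac{4}{9}\right)} \left(- \frac{1}{83337}\right) = \frac{64}{\frac{1}{2} \cdot \frac{9}{4} \cdot \frac{49}{9}} \left(- \frac{1}{83337}\right) = \frac{64}{\frac{49}{8}} \left(- \frac{1}{83337}\right) = 64 \cdot \frac{8}{49} \left(- \frac{1}{83337}\right) = \frac{512}{49} \left(- \frac{1}{83337}\right) = - \frac{512}{4083513}$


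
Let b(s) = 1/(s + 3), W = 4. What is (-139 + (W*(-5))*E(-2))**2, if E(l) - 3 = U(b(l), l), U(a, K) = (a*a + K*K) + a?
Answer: 101761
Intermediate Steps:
b(s) = 1/(3 + s)
U(a, K) = a + K**2 + a**2 (U(a, K) = (a**2 + K**2) + a = (K**2 + a**2) + a = a + K**2 + a**2)
E(l) = 3 + l**2 + 1/(3 + l) + (3 + l)**(-2) (E(l) = 3 + (1/(3 + l) + l**2 + (1/(3 + l))**2) = 3 + (1/(3 + l) + l**2 + (3 + l)**(-2)) = 3 + (l**2 + 1/(3 + l) + (3 + l)**(-2)) = 3 + l**2 + 1/(3 + l) + (3 + l)**(-2))
(-139 + (W*(-5))*E(-2))**2 = (-139 + (4*(-5))*((3 - 2 + (3 - 2)**2 + (3 - 2)**3*(3 + (-2)**2))/(3 - 2)**3))**2 = (-139 - 20*(3 - 2 + 1**2 + 1**3*(3 + 4))/1**3)**2 = (-139 - 20*(3 - 2 + 1 + 1*7))**2 = (-139 - 20*(3 - 2 + 1 + 7))**2 = (-139 - 20*9)**2 = (-139 - 180)**2 = (-319)**2 = 101761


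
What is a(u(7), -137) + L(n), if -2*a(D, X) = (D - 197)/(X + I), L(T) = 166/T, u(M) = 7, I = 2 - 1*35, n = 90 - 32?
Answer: 2271/986 ≈ 2.3032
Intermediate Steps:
n = 58
I = -33 (I = 2 - 35 = -33)
a(D, X) = -(-197 + D)/(2*(-33 + X)) (a(D, X) = -(D - 197)/(2*(X - 33)) = -(-197 + D)/(2*(-33 + X)))
a(u(7), -137) + L(n) = (197 - 1*7)/(2*(-33 - 137)) + 166/58 = (½)*(197 - 7)/(-170) + 166*(1/58) = (½)*(-1/170)*190 + 83/29 = -19/34 + 83/29 = 2271/986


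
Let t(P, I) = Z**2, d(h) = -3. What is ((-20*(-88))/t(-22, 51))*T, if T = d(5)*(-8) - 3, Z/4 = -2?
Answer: 1155/2 ≈ 577.50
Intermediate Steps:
Z = -8 (Z = 4*(-2) = -8)
T = 21 (T = -3*(-8) - 3 = 24 - 3 = 21)
t(P, I) = 64 (t(P, I) = (-8)**2 = 64)
((-20*(-88))/t(-22, 51))*T = (-20*(-88)/64)*21 = (1760*(1/64))*21 = (55/2)*21 = 1155/2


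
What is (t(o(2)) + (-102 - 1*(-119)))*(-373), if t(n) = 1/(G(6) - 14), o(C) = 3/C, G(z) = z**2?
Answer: -139875/22 ≈ -6358.0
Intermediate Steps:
t(n) = 1/22 (t(n) = 1/(6**2 - 14) = 1/(36 - 14) = 1/22)
(t(o(2)) + (-102 - 1*(-119)))*(-373) = (1/22 + (-102 - 1*(-119)))*(-373) = (1/22 + (-102 + 119))*(-373) = (1/22 + 17)*(-373) = (375/22)*(-373) = -139875/22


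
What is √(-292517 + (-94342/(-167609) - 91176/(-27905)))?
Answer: I*√6398882679461324184518295/4677129145 ≈ 540.84*I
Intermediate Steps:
√(-292517 + (-94342/(-167609) - 91176/(-27905))) = √(-292517 + (-94342*(-1/167609) - 91176*(-1/27905))) = √(-292517 + (94342/167609 + 91176/27905)) = √(-292517 + 17914531694/4677129145) = √(-1368121871576271/4677129145) = I*√6398882679461324184518295/4677129145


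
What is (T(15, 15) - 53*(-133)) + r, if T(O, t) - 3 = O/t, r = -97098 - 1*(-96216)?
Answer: 6171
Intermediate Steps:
r = -882 (r = -97098 + 96216 = -882)
T(O, t) = 3 + O/t
(T(15, 15) - 53*(-133)) + r = ((3 + 15/15) - 53*(-133)) - 882 = ((3 + 15*(1/15)) + 7049) - 882 = ((3 + 1) + 7049) - 882 = (4 + 7049) - 882 = 7053 - 882 = 6171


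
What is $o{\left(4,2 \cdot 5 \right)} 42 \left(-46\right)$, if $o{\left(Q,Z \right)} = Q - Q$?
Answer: $0$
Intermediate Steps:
$o{\left(Q,Z \right)} = 0$
$o{\left(4,2 \cdot 5 \right)} 42 \left(-46\right) = 0 \cdot 42 \left(-46\right) = 0 \left(-46\right) = 0$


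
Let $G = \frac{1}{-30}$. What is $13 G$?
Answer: $- \frac{13}{30} \approx -0.43333$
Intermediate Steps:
$G = - \frac{1}{30} \approx -0.033333$
$13 G = 13 \left(- \frac{1}{30}\right) = - \frac{13}{30}$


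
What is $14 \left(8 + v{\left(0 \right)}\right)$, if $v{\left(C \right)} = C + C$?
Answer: $112$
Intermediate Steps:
$v{\left(C \right)} = 2 C$
$14 \left(8 + v{\left(0 \right)}\right) = 14 \left(8 + 2 \cdot 0\right) = 14 \left(8 + 0\right) = 14 \cdot 8 = 112$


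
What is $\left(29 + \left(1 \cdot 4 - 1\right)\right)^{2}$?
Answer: $1024$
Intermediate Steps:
$\left(29 + \left(1 \cdot 4 - 1\right)\right)^{2} = \left(29 + \left(4 - 1\right)\right)^{2} = \left(29 + 3\right)^{2} = 32^{2} = 1024$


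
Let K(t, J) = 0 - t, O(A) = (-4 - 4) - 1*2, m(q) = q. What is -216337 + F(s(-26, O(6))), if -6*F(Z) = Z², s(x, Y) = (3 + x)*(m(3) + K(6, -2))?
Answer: -434261/2 ≈ -2.1713e+5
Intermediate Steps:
O(A) = -10 (O(A) = -8 - 2 = -10)
K(t, J) = -t
s(x, Y) = -9 - 3*x (s(x, Y) = (3 + x)*(3 - 1*6) = (3 + x)*(3 - 6) = (3 + x)*(-3) = -9 - 3*x)
F(Z) = -Z²/6
-216337 + F(s(-26, O(6))) = -216337 - (-9 - 3*(-26))²/6 = -216337 - (-9 + 78)²/6 = -216337 - ⅙*69² = -216337 - ⅙*4761 = -216337 - 1587/2 = -434261/2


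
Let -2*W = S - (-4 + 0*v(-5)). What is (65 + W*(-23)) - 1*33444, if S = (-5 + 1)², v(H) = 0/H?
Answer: -33149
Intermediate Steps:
v(H) = 0
S = 16 (S = (-4)² = 16)
W = -10 (W = -(16 - (-4 + 0*0))/2 = -(16 - (-4 + 0))/2 = -(16 - 1*(-4))/2 = -(16 + 4)/2 = -½*20 = -10)
(65 + W*(-23)) - 1*33444 = (65 - 10*(-23)) - 1*33444 = (65 + 230) - 33444 = 295 - 33444 = -33149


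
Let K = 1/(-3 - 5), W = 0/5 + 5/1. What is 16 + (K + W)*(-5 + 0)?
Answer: -67/8 ≈ -8.3750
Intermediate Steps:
W = 5 (W = 0*(⅕) + 5*1 = 0 + 5 = 5)
K = -⅛ (K = 1/(-8) = -⅛ ≈ -0.12500)
16 + (K + W)*(-5 + 0) = 16 + (-⅛ + 5)*(-5 + 0) = 16 + (39/8)*(-5) = 16 - 195/8 = -67/8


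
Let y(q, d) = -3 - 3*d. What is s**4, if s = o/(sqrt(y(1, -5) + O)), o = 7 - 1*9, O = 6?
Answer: 4/81 ≈ 0.049383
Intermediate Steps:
o = -2 (o = 7 - 9 = -2)
s = -sqrt(2)/3 (s = -2/sqrt((-3 - 3*(-5)) + 6) = -2/sqrt((-3 + 15) + 6) = -2/sqrt(12 + 6) = -2*sqrt(2)/6 = -sqrt(2)/3 ≈ -0.47140)
s**4 = (-sqrt(2)/3)**4 = 4/81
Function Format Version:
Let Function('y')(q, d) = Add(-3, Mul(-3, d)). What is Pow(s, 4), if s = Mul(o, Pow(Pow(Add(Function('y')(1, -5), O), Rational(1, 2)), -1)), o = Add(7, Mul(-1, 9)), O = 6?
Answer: Rational(4, 81) ≈ 0.049383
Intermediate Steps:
o = -2 (o = Add(7, -9) = -2)
s = Mul(Rational(-1, 3), Pow(2, Rational(1, 2))) (s = Mul(-2, Pow(Pow(Add(Add(-3, Mul(-3, -5)), 6), Rational(1, 2)), -1)) = Mul(-2, Pow(Pow(Add(Add(-3, 15), 6), Rational(1, 2)), -1)) = Mul(-2, Pow(Pow(Add(12, 6), Rational(1, 2)), -1)) = Mul(-2, Pow(Pow(18, Rational(1, 2)), -1)) = Mul(-2, Pow(Mul(3, Pow(2, Rational(1, 2))), -1)) = Mul(-2, Mul(Rational(1, 6), Pow(2, Rational(1, 2)))) = Mul(Rational(-1, 3), Pow(2, Rational(1, 2))) ≈ -0.47140)
Pow(s, 4) = Pow(Mul(Rational(-1, 3), Pow(2, Rational(1, 2))), 4) = Rational(4, 81)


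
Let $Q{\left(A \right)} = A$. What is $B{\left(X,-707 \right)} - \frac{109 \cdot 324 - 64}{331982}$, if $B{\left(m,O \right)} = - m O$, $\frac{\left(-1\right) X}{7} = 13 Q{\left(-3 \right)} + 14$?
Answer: $\frac{2933888407}{23713} \approx 1.2372 \cdot 10^{5}$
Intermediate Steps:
$X = 175$ ($X = - 7 \left(13 \left(-3\right) + 14\right) = - 7 \left(-39 + 14\right) = \left(-7\right) \left(-25\right) = 175$)
$B{\left(m,O \right)} = - O m$
$B{\left(X,-707 \right)} - \frac{109 \cdot 324 - 64}{331982} = \left(-1\right) \left(-707\right) 175 - \frac{109 \cdot 324 - 64}{331982} = 123725 - \left(35316 - 64\right) \frac{1}{331982} = 123725 - 35252 \cdot \frac{1}{331982} = 123725 - \frac{2518}{23713} = \frac{2933888407}{23713}$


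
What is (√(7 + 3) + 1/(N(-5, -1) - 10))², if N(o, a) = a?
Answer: 1211/121 - 2*√10/11 ≈ 9.4333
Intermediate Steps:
(√(7 + 3) + 1/(N(-5, -1) - 10))² = (√(7 + 3) + 1/(-1 - 10))² = (√10 + 1/(-11))² = (√10 - 1/11)² = (-1/11 + √10)²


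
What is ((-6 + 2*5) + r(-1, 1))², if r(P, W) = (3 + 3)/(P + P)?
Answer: 1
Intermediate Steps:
r(P, W) = 3/P (r(P, W) = 6/((2*P)) = 6*(1/(2*P)) = 3/P)
((-6 + 2*5) + r(-1, 1))² = ((-6 + 2*5) + 3/(-1))² = ((-6 + 10) + 3*(-1))² = (4 - 3)² = 1² = 1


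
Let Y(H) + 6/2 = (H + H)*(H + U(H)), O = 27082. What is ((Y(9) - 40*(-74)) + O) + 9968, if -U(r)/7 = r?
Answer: 39035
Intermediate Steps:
U(r) = -7*r
Y(H) = -3 - 12*H**2 (Y(H) = -3 + (H + H)*(H - 7*H) = -3 + (2*H)*(-6*H) = -3 - 12*H**2)
((Y(9) - 40*(-74)) + O) + 9968 = (((-3 - 12*9**2) - 40*(-74)) + 27082) + 9968 = (((-3 - 12*81) + 2960) + 27082) + 9968 = (((-3 - 972) + 2960) + 27082) + 9968 = ((-975 + 2960) + 27082) + 9968 = (1985 + 27082) + 9968 = 29067 + 9968 = 39035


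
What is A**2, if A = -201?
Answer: 40401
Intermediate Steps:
A**2 = (-201)**2 = 40401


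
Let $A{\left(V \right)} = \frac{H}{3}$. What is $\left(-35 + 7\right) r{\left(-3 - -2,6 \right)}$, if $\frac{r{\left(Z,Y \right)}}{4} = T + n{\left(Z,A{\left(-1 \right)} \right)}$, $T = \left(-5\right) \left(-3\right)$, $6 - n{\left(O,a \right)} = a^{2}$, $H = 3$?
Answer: $-2240$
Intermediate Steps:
$A{\left(V \right)} = 1$ ($A{\left(V \right)} = \frac{3}{3} = 3 \cdot \frac{1}{3} = 1$)
$n{\left(O,a \right)} = 6 - a^{2}$
$T = 15$
$r{\left(Z,Y \right)} = 80$ ($r{\left(Z,Y \right)} = 4 \left(15 + \left(6 - 1^{2}\right)\right) = 4 \left(15 + \left(6 - 1\right)\right) = 4 \left(15 + 5\right) = 4 \cdot 20 = 80$)
$\left(-35 + 7\right) r{\left(-3 - -2,6 \right)} = \left(-35 + 7\right) 80 = \left(-28\right) 80 = -2240$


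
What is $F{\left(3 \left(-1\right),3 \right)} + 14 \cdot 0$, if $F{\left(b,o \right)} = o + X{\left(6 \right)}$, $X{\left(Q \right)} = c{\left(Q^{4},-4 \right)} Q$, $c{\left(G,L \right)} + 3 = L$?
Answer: $-39$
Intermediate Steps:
$c{\left(G,L \right)} = -3 + L$
$X{\left(Q \right)} = - 7 Q$ ($X{\left(Q \right)} = \left(-3 - 4\right) Q = - 7 Q$)
$F{\left(b,o \right)} = -42 + o$ ($F{\left(b,o \right)} = o - 42 = -42 + o$)
$F{\left(3 \left(-1\right),3 \right)} + 14 \cdot 0 = \left(-42 + 3\right) + 14 \cdot 0 = -39 + 0 = -39$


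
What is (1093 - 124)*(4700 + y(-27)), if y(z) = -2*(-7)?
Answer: 4567866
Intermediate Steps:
y(z) = 14
(1093 - 124)*(4700 + y(-27)) = (1093 - 124)*(4700 + 14) = 969*4714 = 4567866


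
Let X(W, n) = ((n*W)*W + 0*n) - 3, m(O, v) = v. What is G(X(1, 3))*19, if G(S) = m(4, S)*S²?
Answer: 0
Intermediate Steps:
X(W, n) = -3 + n*W² (X(W, n) = ((W*n)*W + 0) - 3 = (n*W² + 0) - 3 = n*W² - 3 = -3 + n*W²)
G(S) = S³ (G(S) = S*S² = S³)
G(X(1, 3))*19 = (-3 + 3*1²)³*19 = (-3 + 3*1)³*19 = (-3 + 3)³*19 = 0³*19 = 0*19 = 0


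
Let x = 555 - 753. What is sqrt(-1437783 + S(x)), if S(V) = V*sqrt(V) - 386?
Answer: sqrt(-1438169 - 594*I*sqrt(22)) ≈ 1.16 - 1199.2*I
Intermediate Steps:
x = -198
S(V) = -386 + V**(3/2) (S(V) = V**(3/2) - 386 = -386 + V**(3/2))
sqrt(-1437783 + S(x)) = sqrt(-1437783 + (-386 + (-198)**(3/2))) = sqrt(-1437783 + (-386 - 594*I*sqrt(22))) = sqrt(-1438169 - 594*I*sqrt(22))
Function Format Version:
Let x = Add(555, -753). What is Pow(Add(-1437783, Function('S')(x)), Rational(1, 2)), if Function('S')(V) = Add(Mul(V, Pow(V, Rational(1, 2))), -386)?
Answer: Pow(Add(-1438169, Mul(-594, I, Pow(22, Rational(1, 2)))), Rational(1, 2)) ≈ Add(1.16, Mul(-1199.2, I))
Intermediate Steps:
x = -198
Function('S')(V) = Add(-386, Pow(V, Rational(3, 2))) (Function('S')(V) = Add(Pow(V, Rational(3, 2)), -386) = Add(-386, Pow(V, Rational(3, 2))))
Pow(Add(-1437783, Function('S')(x)), Rational(1, 2)) = Pow(Add(-1437783, Add(-386, Pow(-198, Rational(3, 2)))), Rational(1, 2)) = Pow(Add(-1437783, Add(-386, Mul(-594, I, Pow(22, Rational(1, 2))))), Rational(1, 2)) = Pow(Add(-1438169, Mul(-594, I, Pow(22, Rational(1, 2)))), Rational(1, 2))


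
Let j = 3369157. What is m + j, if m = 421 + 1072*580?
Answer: 3991338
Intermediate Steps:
m = 622181 (m = 421 + 621760 = 622181)
m + j = 622181 + 3369157 = 3991338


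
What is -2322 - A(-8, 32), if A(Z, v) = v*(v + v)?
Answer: -4370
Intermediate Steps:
A(Z, v) = 2*v**2 (A(Z, v) = v*(2*v) = 2*v**2)
-2322 - A(-8, 32) = -2322 - 2*32**2 = -2322 - 2*1024 = -2322 - 1*2048 = -2322 - 2048 = -4370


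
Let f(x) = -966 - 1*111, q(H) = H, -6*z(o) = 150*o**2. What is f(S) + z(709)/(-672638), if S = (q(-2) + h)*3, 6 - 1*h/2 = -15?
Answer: -711864101/672638 ≈ -1058.3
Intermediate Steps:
h = 42 (h = 12 - 2*(-15) = 12 + 30 = 42)
z(o) = -25*o**2
S = 120 (S = (-2 + 42)*3 = 40*3 = 120)
f(x) = -1077 (f(x) = -966 - 111 = -1077)
f(S) + z(709)/(-672638) = -1077 - 25*709**2/(-672638) = -1077 - 25*502681*(-1/672638) = -1077 - 12567025*(-1/672638) = -1077 + 12567025/672638 = -711864101/672638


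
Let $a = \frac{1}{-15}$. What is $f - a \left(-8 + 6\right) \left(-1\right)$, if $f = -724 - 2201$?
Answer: $- \frac{43873}{15} \approx -2924.9$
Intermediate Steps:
$a = - \frac{1}{15} \approx -0.066667$
$f = -2925$
$f - a \left(-8 + 6\right) \left(-1\right) = -2925 - - \frac{-8 + 6}{15} \left(-1\right) = -2925 - \left(- \frac{1}{15}\right) \left(-2\right) \left(-1\right) = -2925 - \frac{2}{15} \left(-1\right) = -2925 - - \frac{2}{15} = -2925 + \frac{2}{15} = - \frac{43873}{15}$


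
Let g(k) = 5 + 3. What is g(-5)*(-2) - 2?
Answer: -18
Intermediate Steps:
g(k) = 8
g(-5)*(-2) - 2 = 8*(-2) - 2 = -16 - 2 = -18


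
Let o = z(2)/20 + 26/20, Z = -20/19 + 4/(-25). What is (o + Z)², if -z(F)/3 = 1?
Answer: 14161/3610000 ≈ 0.0039227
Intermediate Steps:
Z = -576/475 (Z = -20*1/19 + 4*(-1/25) = -20/19 - 4/25 = -576/475 ≈ -1.2126)
z(F) = -3 (z(F) = -3*1 = -3)
o = 23/20 (o = -3/20 + 26/20 = -3*1/20 + 26*(1/20) = -3/20 + 13/10 = 23/20 ≈ 1.1500)
(o + Z)² = (23/20 - 576/475)² = (-119/1900)² = 14161/3610000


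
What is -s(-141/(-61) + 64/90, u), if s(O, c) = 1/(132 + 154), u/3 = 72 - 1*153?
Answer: -1/286 ≈ -0.0034965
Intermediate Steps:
u = -243 (u = 3*(72 - 1*153) = 3*(72 - 153) = 3*(-81) = -243)
s(O, c) = 1/286
-s(-141/(-61) + 64/90, u) = -1*1/286 = -1/286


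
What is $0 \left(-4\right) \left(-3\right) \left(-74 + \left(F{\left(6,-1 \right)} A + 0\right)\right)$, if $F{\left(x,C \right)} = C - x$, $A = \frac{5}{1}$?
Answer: $0$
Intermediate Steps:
$A = 5$ ($A = 5 \cdot 1 = 5$)
$0 \left(-4\right) \left(-3\right) \left(-74 + \left(F{\left(6,-1 \right)} A + 0\right)\right) = 0 \left(-4\right) \left(-3\right) \left(-74 + \left(\left(-1 - 6\right) 5 + 0\right)\right) = 0 \left(-3\right) \left(-74 + \left(\left(-1 - 6\right) 5 + 0\right)\right) = 0 \left(-74 + \left(\left(-7\right) 5 + 0\right)\right) = 0 \left(-74 + \left(-35 + 0\right)\right) = 0 \left(-74 - 35\right) = 0 \left(-109\right) = 0$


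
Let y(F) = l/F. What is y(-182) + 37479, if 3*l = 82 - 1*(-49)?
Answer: 20463403/546 ≈ 37479.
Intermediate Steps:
l = 131/3 (l = (82 - 1*(-49))/3 = (82 + 49)/3 = (⅓)*131 = 131/3 ≈ 43.667)
y(F) = 131/(3*F)
y(-182) + 37479 = (131/3)/(-182) + 37479 = (131/3)*(-1/182) + 37479 = -131/546 + 37479 = 20463403/546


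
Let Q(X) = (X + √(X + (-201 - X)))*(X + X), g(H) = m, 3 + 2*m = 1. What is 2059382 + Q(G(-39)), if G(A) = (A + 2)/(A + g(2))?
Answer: 1647506969/800 + 37*I*√201/20 ≈ 2.0594e+6 + 26.228*I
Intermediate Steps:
m = -1 (m = -3/2 + (½)*1 = -3/2 + ½ = -1)
g(H) = -1
G(A) = (2 + A)/(-1 + A) (G(A) = (A + 2)/(A - 1) = (2 + A)/(-1 + A))
Q(X) = 2*X*(X + I*√201) (Q(X) = (X + √(-201))*(2*X) = (X + I*√201)*(2*X) = 2*X*(X + I*√201))
2059382 + Q(G(-39)) = 2059382 + 2*((2 - 39)/(-1 - 39))*((2 - 39)/(-1 - 39) + I*√201) = 2059382 + 2*(-37/(-40))*(-37/(-40) + I*√201) = 2059382 + 2*(-1/40*(-37))*(-1/40*(-37) + I*√201) = 2059382 + 2*(37/40)*(37/40 + I*√201) = 2059382 + (1369/800 + 37*I*√201/20) = 1647506969/800 + 37*I*√201/20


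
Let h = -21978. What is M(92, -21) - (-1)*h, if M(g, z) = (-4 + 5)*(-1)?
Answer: -21979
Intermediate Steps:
M(g, z) = -1 (M(g, z) = 1*(-1) = -1)
M(92, -21) - (-1)*h = -1 - (-1)*(-21978) = -1 - 1*21978 = -1 - 21978 = -21979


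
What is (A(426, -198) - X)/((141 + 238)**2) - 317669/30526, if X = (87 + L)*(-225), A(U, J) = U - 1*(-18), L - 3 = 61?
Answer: -44579618435/4384785166 ≈ -10.167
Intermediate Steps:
L = 64 (L = 3 + 61 = 64)
A(U, J) = 18 + U (A(U, J) = U + 18 = 18 + U)
X = -33975 (X = (87 + 64)*(-225) = 151*(-225) = -33975)
(A(426, -198) - X)/((141 + 238)**2) - 317669/30526 = ((18 + 426) - 1*(-33975))/((141 + 238)**2) - 317669/30526 = (444 + 33975)/(379**2) - 317669*1/30526 = 34419/143641 - 317669/30526 = -44579618435/4384785166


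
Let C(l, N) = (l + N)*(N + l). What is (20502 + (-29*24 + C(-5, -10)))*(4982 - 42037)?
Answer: -742248705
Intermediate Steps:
C(l, N) = (N + l)² (C(l, N) = (N + l)*(N + l) = (N + l)²)
(20502 + (-29*24 + C(-5, -10)))*(4982 - 42037) = (20502 + (-29*24 + (-10 - 5)²))*(4982 - 42037) = (20502 + (-696 + (-15)²))*(-37055) = (20502 + (-696 + 225))*(-37055) = (20502 - 471)*(-37055) = 20031*(-37055) = -742248705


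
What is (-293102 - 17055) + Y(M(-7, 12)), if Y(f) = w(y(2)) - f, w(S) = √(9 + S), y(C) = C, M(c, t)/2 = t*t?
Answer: -310445 + √11 ≈ -3.1044e+5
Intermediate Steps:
M(c, t) = 2*t² (M(c, t) = 2*(t*t) = 2*t²)
Y(f) = √11 - f (Y(f) = √(9 + 2) - f = √11 - f)
(-293102 - 17055) + Y(M(-7, 12)) = (-293102 - 17055) + (√11 - 2*12²) = -310157 + (√11 - 2*144) = -310157 + (√11 - 1*288) = -310157 + (√11 - 288) = -310157 + (-288 + √11) = -310445 + √11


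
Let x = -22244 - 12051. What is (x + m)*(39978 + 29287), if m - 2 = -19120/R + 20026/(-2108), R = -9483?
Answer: -45059859163375/18966 ≈ -2.3758e+9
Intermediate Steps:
x = -34295
m = -104005/18966 (m = 2 + (-19120/(-9483) + 20026/(-2108)) = 2 + (-19120*(-1/9483) + 20026*(-1/2108)) = 2 + (19120/9483 - 19/2) = 2 - 141937/18966 = -104005/18966 ≈ -5.4838)
(x + m)*(39978 + 29287) = (-34295 - 104005/18966)*(39978 + 29287) = -650542975/18966*69265 = -45059859163375/18966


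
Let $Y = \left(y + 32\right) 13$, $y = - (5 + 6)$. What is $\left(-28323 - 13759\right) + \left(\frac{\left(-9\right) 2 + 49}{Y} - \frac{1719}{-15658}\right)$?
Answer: $- \frac{179884193303}{4274634} \approx -42082.0$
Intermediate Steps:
$y = -11$ ($y = \left(-1\right) 11 = -11$)
$Y = 273$ ($Y = \left(-11 + 32\right) 13 = 21 \cdot 13 = 273$)
$\left(-28323 - 13759\right) + \left(\frac{\left(-9\right) 2 + 49}{Y} - \frac{1719}{-15658}\right) = \left(-28323 - 13759\right) - \left(- \frac{1719}{15658} - \frac{\left(-9\right) 2 + 49}{273}\right) = -42082 - \left(- \frac{1719}{15658} - \left(-18 + 49\right) \frac{1}{273}\right) = -42082 + \left(31 \cdot \frac{1}{273} + \frac{1719}{15658}\right) = -42082 + \left(\frac{31}{273} + \frac{1719}{15658}\right) = -42082 + \frac{954685}{4274634} = - \frac{179884193303}{4274634}$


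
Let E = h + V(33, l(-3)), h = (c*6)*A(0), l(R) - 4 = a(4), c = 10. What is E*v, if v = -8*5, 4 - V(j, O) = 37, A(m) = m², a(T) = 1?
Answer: 1320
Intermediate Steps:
l(R) = 5 (l(R) = 4 + 1 = 5)
h = 0 (h = (10*6)*0² = 60*0 = 0)
V(j, O) = -33 (V(j, O) = 4 - 1*37 = 4 - 37 = -33)
v = -40
E = -33 (E = 0 - 33 = -33)
E*v = -33*(-40) = 1320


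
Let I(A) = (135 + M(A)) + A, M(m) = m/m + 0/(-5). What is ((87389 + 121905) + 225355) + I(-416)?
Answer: 434369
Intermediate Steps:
M(m) = 1 (M(m) = 1 + 0*(-⅕) = 1 + 0 = 1)
I(A) = 136 + A (I(A) = (135 + 1) + A = 136 + A)
((87389 + 121905) + 225355) + I(-416) = ((87389 + 121905) + 225355) + (136 - 416) = (209294 + 225355) - 280 = 434649 - 280 = 434369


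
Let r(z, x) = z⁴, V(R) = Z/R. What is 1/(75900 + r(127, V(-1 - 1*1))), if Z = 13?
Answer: 1/260220541 ≈ 3.8429e-9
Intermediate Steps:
V(R) = 13/R
1/(75900 + r(127, V(-1 - 1*1))) = 1/(75900 + 127⁴) = 1/(75900 + 260144641) = 1/260220541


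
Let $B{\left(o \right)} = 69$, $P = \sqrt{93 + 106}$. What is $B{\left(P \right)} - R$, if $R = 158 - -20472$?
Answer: $-20561$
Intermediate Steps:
$P = \sqrt{199} \approx 14.107$
$R = 20630$ ($R = 158 + 20472 = 20630$)
$B{\left(P \right)} - R = 69 - 20630 = -20561$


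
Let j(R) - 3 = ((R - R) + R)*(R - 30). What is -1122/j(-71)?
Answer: -33/211 ≈ -0.15640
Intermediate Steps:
j(R) = 3 + R*(-30 + R) (j(R) = 3 + ((R - R) + R)*(R - 30) = 3 + (0 + R)*(-30 + R) = 3 + R*(-30 + R))
-1122/j(-71) = -1122/(3 + (-71)² - 30*(-71)) = -1122/(3 + 5041 + 2130) = -1122/7174 = -1122*1/7174 = -33/211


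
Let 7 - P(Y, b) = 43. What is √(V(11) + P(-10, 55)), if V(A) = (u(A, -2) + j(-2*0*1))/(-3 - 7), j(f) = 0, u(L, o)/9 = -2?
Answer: 3*I*√95/5 ≈ 5.8481*I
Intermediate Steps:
u(L, o) = -18 (u(L, o) = 9*(-2) = -18)
P(Y, b) = -36 (P(Y, b) = 7 - 1*43 = 7 - 43 = -36)
V(A) = 9/5 (V(A) = (-18 + 0)/(-3 - 7) = -18/(-10) = -18*(-⅒) = 9/5)
√(V(11) + P(-10, 55)) = √(9/5 - 36) = √(-171/5) = 3*I*√95/5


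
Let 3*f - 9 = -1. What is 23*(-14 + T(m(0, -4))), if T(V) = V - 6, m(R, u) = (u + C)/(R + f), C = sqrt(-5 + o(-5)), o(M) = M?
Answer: -989/2 + 69*I*sqrt(10)/8 ≈ -494.5 + 27.275*I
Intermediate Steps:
f = 8/3 (f = 3 + (1/3)*(-1) = 3 - 1/3 = 8/3 ≈ 2.6667)
C = I*sqrt(10) (C = sqrt(-5 - 5) = sqrt(-10) = I*sqrt(10) ≈ 3.1623*I)
m(R, u) = (u + I*sqrt(10))/(8/3 + R) (m(R, u) = (u + I*sqrt(10))/(R + 8/3) = (u + I*sqrt(10))/(8/3 + R))
T(V) = -6 + V
23*(-14 + T(m(0, -4))) = 23*(-14 + (-6 + 3*(-4 + I*sqrt(10))/(8 + 3*0))) = 23*(-14 + (-6 + 3*(-4 + I*sqrt(10))/(8 + 0))) = 23*(-14 + (-6 + 3*(-4 + I*sqrt(10))/8)) = 23*(-14 + (-6 + 3*(1/8)*(-4 + I*sqrt(10)))) = 23*(-14 + (-6 + (-3/2 + 3*I*sqrt(10)/8))) = 23*(-14 + (-15/2 + 3*I*sqrt(10)/8)) = 23*(-43/2 + 3*I*sqrt(10)/8) = -989/2 + 69*I*sqrt(10)/8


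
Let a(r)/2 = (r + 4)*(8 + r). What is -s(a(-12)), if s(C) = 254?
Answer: -254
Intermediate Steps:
a(r) = 2*(4 + r)*(8 + r) (a(r) = 2*((r + 4)*(8 + r)) = 2*((4 + r)*(8 + r)) = 2*(4 + r)*(8 + r))
-s(a(-12)) = -1*254 = -254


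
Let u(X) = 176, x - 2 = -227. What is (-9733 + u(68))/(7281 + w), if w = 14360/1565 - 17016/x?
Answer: -224350575/172912211 ≈ -1.2975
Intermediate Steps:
x = -225 (x = 2 - 227 = -225)
w = 1990736/23475 (w = 14360/1565 - 17016/(-225) = 14360*(1/1565) - 17016*(-1/225) = 2872/313 + 5672/75 = 1990736/23475 ≈ 84.802)
(-9733 + u(68))/(7281 + w) = (-9733 + 176)/(7281 + 1990736/23475) = -9557/172912211/23475 = -9557*23475/172912211 = -224350575/172912211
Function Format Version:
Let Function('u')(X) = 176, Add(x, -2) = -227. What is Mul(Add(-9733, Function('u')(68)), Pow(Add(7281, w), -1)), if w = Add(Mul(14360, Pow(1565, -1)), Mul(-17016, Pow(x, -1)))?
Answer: Rational(-224350575, 172912211) ≈ -1.2975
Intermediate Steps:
x = -225 (x = Add(2, -227) = -225)
w = Rational(1990736, 23475) (w = Add(Mul(14360, Pow(1565, -1)), Mul(-17016, Pow(-225, -1))) = Add(Mul(14360, Rational(1, 1565)), Mul(-17016, Rational(-1, 225))) = Add(Rational(2872, 313), Rational(5672, 75)) = Rational(1990736, 23475) ≈ 84.802)
Mul(Add(-9733, Function('u')(68)), Pow(Add(7281, w), -1)) = Mul(Add(-9733, 176), Pow(Add(7281, Rational(1990736, 23475)), -1)) = Mul(-9557, Pow(Rational(172912211, 23475), -1)) = Mul(-9557, Rational(23475, 172912211)) = Rational(-224350575, 172912211)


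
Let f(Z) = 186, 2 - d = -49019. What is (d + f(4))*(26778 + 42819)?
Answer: 3424659579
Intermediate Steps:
d = 49021 (d = 2 - 1*(-49019) = 2 + 49019 = 49021)
(d + f(4))*(26778 + 42819) = (49021 + 186)*(26778 + 42819) = 49207*69597 = 3424659579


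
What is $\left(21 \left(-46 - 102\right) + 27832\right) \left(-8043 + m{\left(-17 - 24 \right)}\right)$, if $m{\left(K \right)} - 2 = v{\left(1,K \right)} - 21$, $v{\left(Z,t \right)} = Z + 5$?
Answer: $-199176544$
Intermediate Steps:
$v{\left(Z,t \right)} = 5 + Z$
$m{\left(K \right)} = -13$ ($m{\left(K \right)} = 2 + \left(\left(5 + 1\right) - 21\right) = 2 + \left(6 - 21\right) = 2 - 15 = -13$)
$\left(21 \left(-46 - 102\right) + 27832\right) \left(-8043 + m{\left(-17 - 24 \right)}\right) = \left(21 \left(-46 - 102\right) + 27832\right) \left(-8043 - 13\right) = \left(21 \left(-148\right) + 27832\right) \left(-8056\right) = \left(-3108 + 27832\right) \left(-8056\right) = 24724 \left(-8056\right) = -199176544$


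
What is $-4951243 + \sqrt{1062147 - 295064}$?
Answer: $-4951243 + 107 \sqrt{67} \approx -4.9504 \cdot 10^{6}$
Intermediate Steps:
$-4951243 + \sqrt{1062147 - 295064} = -4951243 + \sqrt{767083} = -4951243 + 107 \sqrt{67}$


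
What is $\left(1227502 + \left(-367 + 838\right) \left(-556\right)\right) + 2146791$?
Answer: $3112417$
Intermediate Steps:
$\left(1227502 + \left(-367 + 838\right) \left(-556\right)\right) + 2146791 = \left(1227502 + 471 \left(-556\right)\right) + 2146791 = \left(1227502 - 261876\right) + 2146791 = 965626 + 2146791 = 3112417$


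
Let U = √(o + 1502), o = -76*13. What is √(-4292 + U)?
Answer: √(-4292 + √514) ≈ 65.34*I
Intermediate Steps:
o = -988
U = √514 (U = √(-988 + 1502) = √514 ≈ 22.672)
√(-4292 + U) = √(-4292 + √514)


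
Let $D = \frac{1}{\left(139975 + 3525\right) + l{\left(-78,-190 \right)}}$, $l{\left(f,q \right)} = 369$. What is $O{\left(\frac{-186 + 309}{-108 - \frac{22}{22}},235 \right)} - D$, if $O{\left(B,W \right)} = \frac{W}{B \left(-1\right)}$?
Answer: $\frac{89883032}{431607} \approx 208.25$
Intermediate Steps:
$O{\left(B,W \right)} = - \frac{W}{B}$ ($O{\left(B,W \right)} = \frac{W}{\left(-1\right) B} = W \left(- \frac{1}{B}\right) = - \frac{W}{B}$)
$D = \frac{1}{143869}$ ($D = \frac{1}{\left(139975 + 3525\right) + 369} = \frac{1}{143500 + 369} = \frac{1}{143869} \approx 6.9508 \cdot 10^{-6}$)
$O{\left(\frac{-186 + 309}{-108 - \frac{22}{22}},235 \right)} - D = \left(-1\right) 235 \frac{1}{\left(-186 + 309\right) \frac{1}{-108 - \frac{22}{22}}} - \frac{1}{143869} = \left(-1\right) 235 \frac{1}{123 \frac{1}{-108 - 1}} - \frac{1}{143869} = \left(-1\right) 235 \frac{1}{123 \frac{1}{-109}} - \frac{1}{143869} = \left(-1\right) 235 \frac{1}{123 \left(- \frac{1}{109}\right)} - \frac{1}{143869} = \left(-1\right) 235 \frac{1}{- \frac{123}{109}} - \frac{1}{143869} = \left(-1\right) 235 \left(- \frac{109}{123}\right) - \frac{1}{143869} = \frac{25615}{123} - \frac{1}{143869} = \frac{89883032}{431607}$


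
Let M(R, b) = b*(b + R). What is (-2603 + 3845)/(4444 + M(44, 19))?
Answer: 1242/5641 ≈ 0.22017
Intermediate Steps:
M(R, b) = b*(R + b)
(-2603 + 3845)/(4444 + M(44, 19)) = (-2603 + 3845)/(4444 + 19*(44 + 19)) = 1242/(4444 + 19*63) = 1242/(4444 + 1197) = 1242/5641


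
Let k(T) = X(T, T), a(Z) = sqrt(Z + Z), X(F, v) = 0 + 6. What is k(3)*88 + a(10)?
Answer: 528 + 2*sqrt(5) ≈ 532.47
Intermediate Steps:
X(F, v) = 6
a(Z) = sqrt(2)*sqrt(Z) (a(Z) = sqrt(2*Z) = sqrt(2)*sqrt(Z))
k(T) = 6
k(3)*88 + a(10) = 6*88 + sqrt(2)*sqrt(10) = 528 + 2*sqrt(5)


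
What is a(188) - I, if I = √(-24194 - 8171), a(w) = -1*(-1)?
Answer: 1 - I*√32365 ≈ 1.0 - 179.9*I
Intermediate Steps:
a(w) = 1
I = I*√32365 (I = √(-32365) = I*√32365 ≈ 179.9*I)
a(188) - I = 1 - I*√32365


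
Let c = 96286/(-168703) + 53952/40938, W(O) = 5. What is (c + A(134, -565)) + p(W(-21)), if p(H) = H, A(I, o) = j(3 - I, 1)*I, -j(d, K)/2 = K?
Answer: -301868911649/1151060569 ≈ -262.25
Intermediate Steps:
j(d, K) = -2*K
A(I, o) = -2*I (A(I, o) = (-2*1)*I = -2*I)
c = 860017998/1151060569 (c = 96286*(-1/168703) + 53952*(1/40938) = -96286/168703 + 8992/6823 = 860017998/1151060569 ≈ 0.74715)
(c + A(134, -565)) + p(W(-21)) = (860017998/1151060569 - 2*134) + 5 = (860017998/1151060569 - 268) + 5 = -307624214494/1151060569 + 5 = -301868911649/1151060569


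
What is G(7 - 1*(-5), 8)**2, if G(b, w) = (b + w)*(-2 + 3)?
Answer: 400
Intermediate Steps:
G(b, w) = b + w (G(b, w) = (b + w)*1 = b + w)
G(7 - 1*(-5), 8)**2 = ((7 - 1*(-5)) + 8)**2 = ((7 + 5) + 8)**2 = (12 + 8)**2 = 20**2 = 400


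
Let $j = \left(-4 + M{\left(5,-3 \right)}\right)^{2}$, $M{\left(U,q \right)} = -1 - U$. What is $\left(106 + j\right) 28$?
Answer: $5768$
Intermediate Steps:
$j = 100$ ($j = \left(-4 - 6\right)^{2} = \left(-10\right)^{2} = 100$)
$\left(106 + j\right) 28 = \left(106 + 100\right) 28 = 206 \cdot 28 = 5768$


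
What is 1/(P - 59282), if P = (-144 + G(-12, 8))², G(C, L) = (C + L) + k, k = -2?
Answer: -1/36782 ≈ -2.7187e-5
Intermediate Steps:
G(C, L) = -2 + C + L (G(C, L) = (C + L) - 2 = -2 + C + L)
P = 22500 (P = (-144 + (-2 - 12 + 8))² = (-144 - 6)² = (-150)² = 22500)
1/(P - 59282) = 1/(22500 - 59282) = 1/(-36782) = -1/36782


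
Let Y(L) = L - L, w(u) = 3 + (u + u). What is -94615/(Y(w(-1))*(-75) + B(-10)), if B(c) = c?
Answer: 18923/2 ≈ 9461.5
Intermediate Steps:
w(u) = 3 + 2*u
Y(L) = 0
-94615/(Y(w(-1))*(-75) + B(-10)) = -94615/(0*(-75) - 10) = -94615/(0 - 10) = -94615/(-10) = -94615*(-⅒) = 18923/2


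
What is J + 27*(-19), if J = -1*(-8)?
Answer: -505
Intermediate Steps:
J = 8
J + 27*(-19) = 8 + 27*(-19) = 8 - 513 = -505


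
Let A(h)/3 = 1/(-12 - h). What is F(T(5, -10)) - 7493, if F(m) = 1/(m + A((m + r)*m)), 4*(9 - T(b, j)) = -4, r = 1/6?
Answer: -25483352/3401 ≈ -7492.9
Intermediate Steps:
r = ⅙ ≈ 0.16667
T(b, j) = 10 (T(b, j) = 9 - ¼*(-4) = 9 + 1 = 10)
A(h) = 3/(-12 - h)
F(m) = 1/(m - 3/(12 + m*(⅙ + m))) (F(m) = 1/(m - 3/(12 + (m + ⅙)*m)) = 1/(m - 3/(12 + (⅙ + m)*m)) = 1/(m - 3/(12 + m*(⅙ + m))))
F(T(5, -10)) - 7493 = (72 + 10*(1 + 6*10))/(-18 + 10*(72 + 10*(1 + 6*10))) - 7493 = (72 + 10*(1 + 60))/(-18 + 10*(72 + 10*(1 + 60))) - 7493 = (72 + 10*61)/(-18 + 10*(72 + 10*61)) - 7493 = (72 + 610)/(-18 + 10*(72 + 610)) - 7493 = 682/(-18 + 10*682) - 7493 = 682/(-18 + 6820) - 7493 = 682/6802 - 7493 = (1/6802)*682 - 7493 = 341/3401 - 7493 = -25483352/3401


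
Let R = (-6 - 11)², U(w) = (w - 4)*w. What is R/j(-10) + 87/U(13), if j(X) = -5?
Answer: -11126/195 ≈ -57.056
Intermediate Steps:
U(w) = w*(-4 + w) (U(w) = (-4 + w)*w = w*(-4 + w))
R = 289 (R = (-17)² = 289)
R/j(-10) + 87/U(13) = 289/(-5) + 87/((13*(-4 + 13))) = 289*(-⅕) + 87/((13*9)) = -289/5 + 87/117 = -289/5 + 87*(1/117) = -289/5 + 29/39 = -11126/195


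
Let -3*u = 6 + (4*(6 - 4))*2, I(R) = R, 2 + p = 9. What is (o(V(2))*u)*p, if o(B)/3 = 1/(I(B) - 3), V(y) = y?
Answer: 154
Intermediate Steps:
p = 7 (p = -2 + 9 = 7)
o(B) = 3/(-3 + B) (o(B) = 3/(B - 3) = 3/(-3 + B))
u = -22/3 (u = -(6 + (4*(6 - 4))*2)/3 = -(6 + (4*2)*2)/3 = -(6 + 8*2)/3 = -(6 + 16)/3 = -1/3*22 = -22/3 ≈ -7.3333)
(o(V(2))*u)*p = ((3/(-3 + 2))*(-22/3))*7 = ((3/(-1))*(-22/3))*7 = ((3*(-1))*(-22/3))*7 = -3*(-22/3)*7 = 22*7 = 154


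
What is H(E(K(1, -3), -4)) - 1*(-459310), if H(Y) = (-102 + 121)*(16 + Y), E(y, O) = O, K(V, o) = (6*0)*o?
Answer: 459538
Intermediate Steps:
K(V, o) = 0 (K(V, o) = 0*o = 0)
H(Y) = 304 + 19*Y (H(Y) = 19*(16 + Y) = 304 + 19*Y)
H(E(K(1, -3), -4)) - 1*(-459310) = (304 + 19*(-4)) - 1*(-459310) = (304 - 76) + 459310 = 228 + 459310 = 459538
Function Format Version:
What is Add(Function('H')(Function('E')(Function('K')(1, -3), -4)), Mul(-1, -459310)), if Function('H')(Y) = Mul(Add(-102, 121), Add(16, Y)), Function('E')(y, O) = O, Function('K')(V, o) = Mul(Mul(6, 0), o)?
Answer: 459538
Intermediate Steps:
Function('K')(V, o) = 0 (Function('K')(V, o) = Mul(0, o) = 0)
Function('H')(Y) = Add(304, Mul(19, Y)) (Function('H')(Y) = Mul(19, Add(16, Y)) = Add(304, Mul(19, Y)))
Add(Function('H')(Function('E')(Function('K')(1, -3), -4)), Mul(-1, -459310)) = Add(Add(304, Mul(19, -4)), Mul(-1, -459310)) = Add(Add(304, -76), 459310) = Add(228, 459310) = 459538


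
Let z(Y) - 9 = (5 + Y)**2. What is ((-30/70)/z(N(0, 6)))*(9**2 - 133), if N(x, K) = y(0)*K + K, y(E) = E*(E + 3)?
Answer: 6/35 ≈ 0.17143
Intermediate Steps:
y(E) = E*(3 + E)
N(x, K) = K (N(x, K) = (0*(3 + 0))*K + K = (0*3)*K + K = 0*K + K = 0 + K = K)
z(Y) = 9 + (5 + Y)**2
((-30/70)/z(N(0, 6)))*(9**2 - 133) = ((-30/70)/(9 + (5 + 6)**2))*(9**2 - 133) = ((-30*1/70)/(9 + 11**2))*(81 - 133) = -3/(7*(9 + 121))*(-52) = -3/7/130*(-52) = -3/7*1/130*(-52) = -3/910*(-52) = 6/35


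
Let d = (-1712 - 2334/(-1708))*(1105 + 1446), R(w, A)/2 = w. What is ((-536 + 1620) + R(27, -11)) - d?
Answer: 3727679283/854 ≈ 4.3650e+6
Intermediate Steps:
R(w, A) = 2*w
d = -3726707431/854 (d = (-1712 - 2334*(-1/1708))*2551 = (-1712 + 1167/854)*2551 = -1460881/854*2551 = -3726707431/854 ≈ -4.3638e+6)
((-536 + 1620) + R(27, -11)) - d = ((-536 + 1620) + 2*27) - 1*(-3726707431/854) = (1084 + 54) + 3726707431/854 = 1138 + 3726707431/854 = 3727679283/854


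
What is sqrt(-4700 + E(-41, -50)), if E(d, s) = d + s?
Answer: I*sqrt(4791) ≈ 69.217*I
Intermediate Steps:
sqrt(-4700 + E(-41, -50)) = sqrt(-4700 + (-41 - 50)) = sqrt(-4700 - 91) = sqrt(-4791) = I*sqrt(4791)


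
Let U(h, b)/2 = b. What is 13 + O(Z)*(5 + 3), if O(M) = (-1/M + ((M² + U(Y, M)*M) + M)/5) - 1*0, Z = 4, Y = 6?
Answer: 471/5 ≈ 94.200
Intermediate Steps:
U(h, b) = 2*b
O(M) = -1/M + M/5 + 3*M²/5 (O(M) = (-1/M + ((M² + (2*M)*M) + M)/5) - 1*0 = (-1/M + ((M² + 2*M²) + M)*(⅕)) + 0 = (-1/M + (3*M² + M)*(⅕)) + 0 = (-1/M + (M + 3*M²)*(⅕)) + 0 = (-1/M + (M/5 + 3*M²/5)) + 0 = (-1/M + M/5 + 3*M²/5) + 0 = -1/M + M/5 + 3*M²/5)
13 + O(Z)*(5 + 3) = 13 + ((⅕)*(-5 + 4²*(1 + 3*4))/4)*(5 + 3) = 13 + ((⅕)*(¼)*(-5 + 16*(1 + 12)))*8 = 13 + ((⅕)*(¼)*(-5 + 16*13))*8 = 13 + ((⅕)*(¼)*(-5 + 208))*8 = 13 + ((⅕)*(¼)*203)*8 = 13 + (203/20)*8 = 13 + 406/5 = 471/5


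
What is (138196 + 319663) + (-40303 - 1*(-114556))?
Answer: 532112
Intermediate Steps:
(138196 + 319663) + (-40303 - 1*(-114556)) = 457859 + (-40303 + 114556) = 457859 + 74253 = 532112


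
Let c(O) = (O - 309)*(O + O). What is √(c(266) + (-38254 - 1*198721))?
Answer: I*√259851 ≈ 509.76*I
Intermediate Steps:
c(O) = 2*O*(-309 + O) (c(O) = (-309 + O)*(2*O) = 2*O*(-309 + O))
√(c(266) + (-38254 - 1*198721)) = √(2*266*(-309 + 266) + (-38254 - 1*198721)) = √(2*266*(-43) + (-38254 - 198721)) = √(-22876 - 236975) = √(-259851) = I*√259851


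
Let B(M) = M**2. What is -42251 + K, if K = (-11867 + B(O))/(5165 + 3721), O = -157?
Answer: -187714802/4443 ≈ -42250.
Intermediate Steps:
K = 6391/4443 (K = (-11867 + (-157)**2)/(5165 + 3721) = (-11867 + 24649)/8886 = 12782*(1/8886) = 6391/4443 ≈ 1.4384)
-42251 + K = -42251 + 6391/4443 = -187714802/4443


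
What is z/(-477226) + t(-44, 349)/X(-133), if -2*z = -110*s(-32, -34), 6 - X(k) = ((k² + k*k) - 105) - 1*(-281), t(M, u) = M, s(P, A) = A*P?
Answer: -263274297/2120553731 ≈ -0.12415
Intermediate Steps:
X(k) = -170 - 2*k² (X(k) = 6 - (((k² + k*k) - 105) - 1*(-281)) = 6 - (((k² + k²) - 105) + 281) = 6 - ((2*k² - 105) + 281) = 6 - ((-105 + 2*k²) + 281) = 6 - (176 + 2*k²) = 6 + (-176 - 2*k²) = -170 - 2*k²)
z = 59840 (z = -(-55)*(-34*(-32)) = -(-55)*1088 = -½*(-119680) = 59840)
z/(-477226) + t(-44, 349)/X(-133) = 59840/(-477226) - 44/(-170 - 2*(-133)²) = 59840*(-1/477226) - 44/(-170 - 2*17689) = -29920/238613 - 44/(-170 - 35378) = -29920/238613 - 44/(-35548) = -29920/238613 - 44*(-1/35548) = -29920/238613 + 11/8887 = -263274297/2120553731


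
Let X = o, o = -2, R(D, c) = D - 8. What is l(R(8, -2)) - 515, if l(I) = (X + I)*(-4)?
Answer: -507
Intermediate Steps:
R(D, c) = -8 + D
X = -2
l(I) = 8 - 4*I (l(I) = (-2 + I)*(-4) = 8 - 4*I)
l(R(8, -2)) - 515 = (8 - 4*(-8 + 8)) - 515 = (8 - 4*0) - 515 = (8 + 0) - 515 = 8 - 515 = -507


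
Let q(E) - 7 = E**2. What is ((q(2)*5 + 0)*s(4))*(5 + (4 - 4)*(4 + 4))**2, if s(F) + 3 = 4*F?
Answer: 17875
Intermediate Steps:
s(F) = -3 + 4*F
q(E) = 7 + E**2
((q(2)*5 + 0)*s(4))*(5 + (4 - 4)*(4 + 4))**2 = (((7 + 2**2)*5 + 0)*(-3 + 4*4))*(5 + (4 - 4)*(4 + 4))**2 = (((7 + 4)*5 + 0)*(-3 + 16))*(5 + 0*8)**2 = ((11*5 + 0)*13)*(5 + 0)**2 = ((55 + 0)*13)*5**2 = (55*13)*25 = 715*25 = 17875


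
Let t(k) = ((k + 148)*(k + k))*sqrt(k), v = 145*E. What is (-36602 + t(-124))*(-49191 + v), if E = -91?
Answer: 2283452372 + 742642944*I*sqrt(31) ≈ 2.2835e+9 + 4.1349e+9*I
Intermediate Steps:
v = -13195 (v = 145*(-91) = -13195)
t(k) = 2*k**(3/2)*(148 + k) (t(k) = ((148 + k)*(2*k))*sqrt(k) = (2*k*(148 + k))*sqrt(k) = 2*k**(3/2)*(148 + k))
(-36602 + t(-124))*(-49191 + v) = (-36602 + 2*(-124)**(3/2)*(148 - 124))*(-49191 - 13195) = (-36602 + 2*(-248*I*sqrt(31))*24)*(-62386) = (-36602 - 11904*I*sqrt(31))*(-62386) = 2283452372 + 742642944*I*sqrt(31)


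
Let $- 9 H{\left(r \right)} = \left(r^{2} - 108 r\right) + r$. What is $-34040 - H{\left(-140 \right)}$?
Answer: $- \frac{271780}{9} \approx -30198.0$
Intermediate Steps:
$H{\left(r \right)} = - \frac{r^{2}}{9} + \frac{107 r}{9}$ ($H{\left(r \right)} = - \frac{\left(r^{2} - 108 r\right) + r}{9} = - \frac{r^{2} - 107 r}{9} = - \frac{r^{2}}{9} + \frac{107 r}{9}$)
$-34040 - H{\left(-140 \right)} = -34040 - \frac{1}{9} \left(-140\right) \left(107 - -140\right) = -34040 - \frac{1}{9} \left(-140\right) \left(107 + 140\right) = -34040 - \frac{1}{9} \left(-140\right) 247 = -34040 - - \frac{34580}{9} = -34040 + \frac{34580}{9} = - \frac{271780}{9}$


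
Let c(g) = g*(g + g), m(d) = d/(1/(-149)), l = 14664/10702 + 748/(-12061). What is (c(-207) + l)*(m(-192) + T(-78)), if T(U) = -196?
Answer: 157143850524223784/64538411 ≈ 2.4349e+9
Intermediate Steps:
l = 84428704/64538411 (l = 14664*(1/10702) + 748*(-1/12061) = 7332/5351 - 748/12061 = 84428704/64538411 ≈ 1.3082)
m(d) = -149*d (m(d) = d/(-1/149) = d*(-149) = -149*d)
c(g) = 2*g² (c(g) = g*(2*g) = 2*g²)
(c(-207) + l)*(m(-192) + T(-78)) = (2*(-207)² + 84428704/64538411)*(-149*(-192) - 196) = (2*42849 + 84428704/64538411)*(28608 - 196) = (85698 + 84428704/64538411)*28412 = (5530897174582/64538411)*28412 = 157143850524223784/64538411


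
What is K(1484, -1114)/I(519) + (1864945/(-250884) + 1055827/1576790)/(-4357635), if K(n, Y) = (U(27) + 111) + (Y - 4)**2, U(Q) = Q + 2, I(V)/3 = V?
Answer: 119717438719257895586993/149112406825182558900 ≈ 802.87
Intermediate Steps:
I(V) = 3*V
U(Q) = 2 + Q
K(n, Y) = 140 + (-4 + Y)**2 (K(n, Y) = ((2 + 27) + 111) + (Y - 4)**2 = (29 + 111) + (-4 + Y)**2 = 140 + (-4 + Y)**2)
K(1484, -1114)/I(519) + (1864945/(-250884) + 1055827/1576790)/(-4357635) = (140 + (-4 - 1114)**2)/((3*519)) + (1864945/(-250884) + 1055827/1576790)/(-4357635) = (140 + (-1118)**2)/1557 + (1864945*(-1/250884) + 1055827*(1/1576790))*(-1/4357635) = (140 + 1249924)*(1/1557) + (-1864945/250884 + 1055827/1576790)*(-1/4357635) = 1250064*(1/1557) - 1337868262741/197795691180*(-1/4357635) = 138896/173 + 1337868262741/861921426735159300 = 119717438719257895586993/149112406825182558900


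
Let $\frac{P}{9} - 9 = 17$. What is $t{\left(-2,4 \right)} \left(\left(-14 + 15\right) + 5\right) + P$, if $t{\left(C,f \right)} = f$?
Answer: $258$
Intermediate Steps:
$P = 234$ ($P = 81 + 9 \cdot 17 = 81 + 153 = 234$)
$t{\left(-2,4 \right)} \left(\left(-14 + 15\right) + 5\right) + P = 4 \left(\left(-14 + 15\right) + 5\right) + 234 = 4 \left(1 + 5\right) + 234 = 4 \cdot 6 + 234 = 24 + 234 = 258$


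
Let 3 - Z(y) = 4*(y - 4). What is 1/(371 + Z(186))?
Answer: -1/354 ≈ -0.0028249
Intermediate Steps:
Z(y) = 19 - 4*y (Z(y) = 3 - 4*(y - 4) = 3 - 4*(-4 + y) = 3 - (-16 + 4*y) = 3 + (16 - 4*y) = 19 - 4*y)
1/(371 + Z(186)) = 1/(371 + (19 - 4*186)) = 1/(371 + (19 - 744)) = 1/(371 - 725) = 1/(-354) = -1/354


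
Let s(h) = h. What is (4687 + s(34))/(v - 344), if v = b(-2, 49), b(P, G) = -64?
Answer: -4721/408 ≈ -11.571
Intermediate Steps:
v = -64
(4687 + s(34))/(v - 344) = (4687 + 34)/(-64 - 344) = 4721/(-408) = 4721*(-1/408) = -4721/408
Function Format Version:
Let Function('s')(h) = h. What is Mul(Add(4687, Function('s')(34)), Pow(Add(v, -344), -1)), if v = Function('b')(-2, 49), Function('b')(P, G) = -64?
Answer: Rational(-4721, 408) ≈ -11.571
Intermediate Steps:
v = -64
Mul(Add(4687, Function('s')(34)), Pow(Add(v, -344), -1)) = Mul(Add(4687, 34), Pow(Add(-64, -344), -1)) = Mul(4721, Pow(-408, -1)) = Mul(4721, Rational(-1, 408)) = Rational(-4721, 408)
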